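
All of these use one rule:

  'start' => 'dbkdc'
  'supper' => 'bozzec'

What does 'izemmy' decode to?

occupy

The output letters match the input read backwards, each shifted +10: start reversed is trats. Two steps: reverse the string, then apply a Caesar shift of +10.
Decoding izemmy: shift back: i−10=y, z−10=p, e−10=u, m−10=c, m−10=c, y−10=o → ypucco; then reverse → occupy.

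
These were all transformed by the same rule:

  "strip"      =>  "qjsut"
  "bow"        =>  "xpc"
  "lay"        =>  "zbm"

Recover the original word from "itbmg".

flash

Two steps: reverse the string, then apply a Caesar shift of +1.
Decoding itbmg: shift back: i−1=h, t−1=s, b−1=a, m−1=l, g−1=f → hsalf; then reverse → flash.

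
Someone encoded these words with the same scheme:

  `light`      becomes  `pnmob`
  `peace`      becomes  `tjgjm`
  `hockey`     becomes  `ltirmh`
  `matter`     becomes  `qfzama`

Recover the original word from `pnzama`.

In light: l→p is +4, i→n is +5, g→m is +6, h→o is +7 — the shift increases by 1 each position. Letter i (0-indexed) is shifted by i+4, so successive shifts are 4, 5, 6, ….
Reversing it on pnzama: p−4=l, n−5=i, z−6=t, a−7=t, m−8=e, a−9=r.

litter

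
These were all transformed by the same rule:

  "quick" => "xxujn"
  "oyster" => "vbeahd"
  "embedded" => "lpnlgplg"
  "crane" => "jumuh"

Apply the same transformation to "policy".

The shifts repeat in a cycle of length 3: positions 0,1,… shift by +7, +3, +12, then the pattern repeats.
Applying it to policy: p+7=w, o+3=r, l+12=x, i+7=p, c+3=f, y+12=k.

wrxpfk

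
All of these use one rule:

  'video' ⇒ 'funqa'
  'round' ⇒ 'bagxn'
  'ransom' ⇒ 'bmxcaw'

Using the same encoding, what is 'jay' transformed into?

The shift depends on letter class: consonant v→f is +10, but vowel i→u is +12. Vowels shift forward by 12 and consonants shift forward by 10.
On jay: j(cons)+10=t, a(vowel)+12=m, y(cons)+10=i.

tmi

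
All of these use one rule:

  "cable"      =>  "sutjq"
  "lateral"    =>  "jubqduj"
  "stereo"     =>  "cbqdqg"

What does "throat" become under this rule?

bndgub

c(2)→s(18) and a(0)→u(20) fit y≡25x+20 (mod 26); the inverse of 25 mod 26 is 25. Treating letters as 0–25, the rule is x ↦ 25x + 20 (mod 26).
On throat: t(19)→25·19+20≡1=b; h(7)→25·7+20≡13=n; r(17)→25·17+20≡3=d; o(14)→25·14+20≡6=g; a(0)→25·0+20≡20=u; t(19)→25·19+20≡1=b (all mod 26).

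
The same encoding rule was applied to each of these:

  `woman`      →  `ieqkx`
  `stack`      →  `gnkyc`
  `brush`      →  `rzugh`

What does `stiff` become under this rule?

gnott

This is an affine cipher: with a=0,…,z=25, each position x becomes (7x+10) mod 26.
On stiff: s(18)→7·18+10≡6=g; t(19)→7·19+10≡13=n; i(8)→7·8+10≡14=o; f(5)→7·5+10≡19=t; f(5)→7·5+10≡19=t (all mod 26).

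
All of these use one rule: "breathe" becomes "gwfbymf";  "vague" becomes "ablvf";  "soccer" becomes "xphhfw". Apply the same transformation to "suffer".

The shift depends on letter class: consonant b→g is +5, but vowel e→f is +1. Two shifts are in play — +1 for a/e/i/o/u, +5 for every other letter.
For suffer: s(cons)+5=x, u(vowel)+1=v, f(cons)+5=k, f(cons)+5=k, e(vowel)+1=f, r(cons)+5=w.

xvkkfw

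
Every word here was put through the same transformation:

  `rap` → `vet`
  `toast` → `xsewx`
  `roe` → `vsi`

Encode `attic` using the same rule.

Compare letters: r→v is +4, a→e is +4, p→t is +4 — a constant shift. Every letter moves 4 places later in the alphabet, wrapping around z→a.
For attic: a+4=e, t+4=x, t+4=x, i+4=m, c+4=g.

exxmg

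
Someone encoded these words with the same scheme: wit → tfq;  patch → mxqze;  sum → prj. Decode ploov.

sorry

Every letter moves 23 places later in the alphabet, wrapping around z→a.
Decoding ploov: p−23=s, l−23=o, o−23=r, o−23=r, v−23=y.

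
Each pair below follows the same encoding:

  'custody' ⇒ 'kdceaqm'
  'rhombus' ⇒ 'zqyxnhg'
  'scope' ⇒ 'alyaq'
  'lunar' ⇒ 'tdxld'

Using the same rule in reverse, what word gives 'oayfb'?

In custody: c→k is +8, u→d is +9, s→c is +10, t→e is +11 — the shift increases by 1 each position. Each letter shifts forward by (position + 8), i.e. 8, 9, 10, … — the shift grows by one for each successive letter.
Reversing it on oayfb: o−8=g, a−9=r, y−10=o, f−11=u, b−12=p.

group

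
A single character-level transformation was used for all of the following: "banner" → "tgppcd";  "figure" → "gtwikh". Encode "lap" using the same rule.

The output letters match the input read backwards, each shifted +2: banner reversed is rennab. Two steps: reverse the string, then apply a Caesar shift of +2.
For lap: reverse → pal; then shift: p+2=r, a+2=c, l+2=n.

rcn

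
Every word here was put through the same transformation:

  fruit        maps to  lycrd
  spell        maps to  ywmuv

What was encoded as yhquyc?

In fruit: f→l is +6, r→y is +7, u→c is +8, i→r is +9 — the shift increases by 1 each position. Letter i (0-indexed) is shifted by i+6, so successive shifts are 6, 7, 8, ….
Reversing it on yhquyc: y−6=s, h−7=a, q−8=i, u−9=l, y−10=o, c−11=r.

sailor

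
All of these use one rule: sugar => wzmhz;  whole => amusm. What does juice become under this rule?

nzojm

In sugar: s→w is +4, u→z is +5, g→m is +6, a→h is +7 — the shift increases by 1 each position. Each letter shifts forward by (position + 4), i.e. 4, 5, 6, … — the shift grows by one for each successive letter.
For juice: j+4=n, u+5=z, i+6=o, c+7=j, e+8=m.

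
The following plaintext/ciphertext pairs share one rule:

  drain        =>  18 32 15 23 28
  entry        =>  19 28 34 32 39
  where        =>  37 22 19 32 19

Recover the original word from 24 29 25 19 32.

Each letter is replaced by its alphabet position (a=1..z=26) + 14.
Undoing it on 24 29 25 19 32: 24→(24−14)÷1=10=j, 29→(29−14)÷1=15=o, 25→(25−14)÷1=11=k, 19→(19−14)÷1=5=e, 32→(32−14)÷1=18=r.

joker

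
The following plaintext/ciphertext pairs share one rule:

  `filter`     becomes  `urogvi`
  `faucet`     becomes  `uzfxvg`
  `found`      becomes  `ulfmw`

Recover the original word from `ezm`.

Each pair mirrors across the alphabet (f↔u, i↔r, l↔o): positions sum to 25. Each letter is replaced by its mirror in the alphabet: a↔z, b↔y, c↔x, and so on (the Atbash cipher).
Decoding ezm: e↔v, z↔a, m↔n.

van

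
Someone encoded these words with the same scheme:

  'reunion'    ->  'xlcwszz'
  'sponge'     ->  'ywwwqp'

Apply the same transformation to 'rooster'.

In reunion: r→x is +6, e→l is +7, u→c is +8, n→w is +9 — the shift increases by 1 each position. The shift increases by 1 at each position, starting from +6: 6, 7, 8, ….
For rooster: r+6=x, o+7=v, o+8=w, s+9=b, t+10=d, e+11=p, r+12=d.

xvwbdpd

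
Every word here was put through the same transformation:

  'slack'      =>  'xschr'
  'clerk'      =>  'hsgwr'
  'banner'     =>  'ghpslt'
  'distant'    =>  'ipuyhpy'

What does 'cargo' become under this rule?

Shifts by position in slack: pos 0: s→x (+5), pos 1: l→s (+7), pos 2: a→c (+2), pos 3: c→h (+5), pos 4: k→r (+7) — repeating every 3. It's a Vigenère-style cipher with numeric key [5,7,2]: position i shifts by key[i mod 3].
On cargo: c+5=h, a+7=h, r+2=t, g+5=l, o+7=v.

hhtlv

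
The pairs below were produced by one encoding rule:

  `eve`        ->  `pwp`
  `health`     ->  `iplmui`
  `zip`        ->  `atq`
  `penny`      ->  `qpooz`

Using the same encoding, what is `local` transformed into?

mzdlm

The shift depends on letter class: consonant v→w is +1, but vowel e→p is +11. The rule splits by letter class: vowels +11, consonants +1.
For local: l(cons)+1=m, o(vowel)+11=z, c(cons)+1=d, a(vowel)+11=l, l(cons)+1=m.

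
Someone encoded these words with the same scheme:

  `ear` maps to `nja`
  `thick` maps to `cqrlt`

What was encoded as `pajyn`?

grape

Compare letters: e→n is +9, a→j is +9, r→a is +9 — a constant shift. It's a constant shift of +9 (ROT9).
Decoding pajyn: p−9=g, a−9=r, j−9=a, y−9=p, n−9=e.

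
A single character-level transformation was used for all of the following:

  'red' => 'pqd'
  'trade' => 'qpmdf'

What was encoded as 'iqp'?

The output letters match the input read backwards, each shifted +12: red reversed is der. Read the word backwards and shift each letter +12.
Reversing it on iqp: shift back: i−12=w, q−12=e, p−12=d → wed; then reverse → dew.

dew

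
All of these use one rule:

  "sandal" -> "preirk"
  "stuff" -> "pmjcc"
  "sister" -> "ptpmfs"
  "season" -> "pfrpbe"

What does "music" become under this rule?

hjptl

This is an affine cipher: with a=0,…,z=25, each position x becomes (23x+17) mod 26.
Applying it to music: m(12)→23·12+17≡7=h; u(20)→23·20+17≡9=j; s(18)→23·18+17≡15=p; i(8)→23·8+17≡19=t; c(2)→23·2+17≡11=l (all mod 26).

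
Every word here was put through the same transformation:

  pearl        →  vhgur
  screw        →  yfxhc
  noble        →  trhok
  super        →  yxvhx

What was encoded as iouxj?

A repeating key of period 2 is used — shifts +6, +3 over and over.
Undoing it on iouxj: i−6=c, o−3=l, u−6=o, x−3=u, j−6=d.

cloud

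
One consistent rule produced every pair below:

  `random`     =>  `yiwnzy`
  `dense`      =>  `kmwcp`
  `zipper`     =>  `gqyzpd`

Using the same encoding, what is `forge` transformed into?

In random: r→y is +7, a→i is +8, n→w is +9, d→n is +10 — the shift increases by 1 each position. Each letter shifts forward by (position + 7), i.e. 7, 8, 9, … — the shift grows by one for each successive letter.
For forge: f+7=m, o+8=w, r+9=a, g+10=q, e+11=p.

mwaqp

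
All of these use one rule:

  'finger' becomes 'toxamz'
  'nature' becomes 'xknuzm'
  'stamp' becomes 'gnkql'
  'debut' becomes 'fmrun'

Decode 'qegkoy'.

f(5)→t(19) and i(8)→o(14) fit y≡7x+10 (mod 26); the inverse of 7 mod 26 is 15. This is an affine cipher: with a=0,…,z=25, each position x becomes (7x+10) mod 26.
Reversing it on qegkoy: q(16)→15·(16−10)≡12=m; e(4)→15·(4−10)≡14=o; g(6)→15·(6−10)≡18=s; k(10)→15·(10−10)≡0=a; o(14)→15·(14−10)≡8=i; y(24)→15·(24−10)≡2=c (all mod 26).

mosaic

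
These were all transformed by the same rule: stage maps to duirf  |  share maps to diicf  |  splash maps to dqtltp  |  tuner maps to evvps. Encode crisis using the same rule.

nsqdja

Shifts by position in stage: pos 0: s→d (+11), pos 1: t→u (+1), pos 2: a→i (+8), pos 3: g→r (+11), pos 4: e→f (+1) — repeating every 3. It's a Vigenère-style cipher with numeric key [11,1,8]: position i shifts by key[i mod 3].
For crisis: c+11=n, r+1=s, i+8=q, s+11=d, i+1=j, s+8=a.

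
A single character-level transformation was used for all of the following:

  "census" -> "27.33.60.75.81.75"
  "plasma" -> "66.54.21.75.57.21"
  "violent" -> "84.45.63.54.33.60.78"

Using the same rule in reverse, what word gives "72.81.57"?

rum

c(#3)→27 and e(#5)→33: differences scale by 3, so n = 3·pos + 18. Each letter becomes 3×(its alphabet position, a=1..z=26) + 18.
Decoding 72.81.57: 72→(72−18)÷3=18=r, 81→(81−18)÷3=21=u, 57→(57−18)÷3=13=m.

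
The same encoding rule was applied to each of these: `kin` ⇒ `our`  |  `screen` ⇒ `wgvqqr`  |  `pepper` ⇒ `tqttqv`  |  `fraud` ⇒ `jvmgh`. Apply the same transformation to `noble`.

rafpq

The shift depends on letter class: consonant k→o is +4, but vowel i→u is +12. The rule splits by letter class: vowels +12, consonants +4.
On noble: n(cons)+4=r, o(vowel)+12=a, b(cons)+4=f, l(cons)+4=p, e(vowel)+12=q.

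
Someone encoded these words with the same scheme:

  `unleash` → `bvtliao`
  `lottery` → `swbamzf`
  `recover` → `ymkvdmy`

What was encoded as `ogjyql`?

hybrid

Shifts by position in unleash: pos 0: u→b (+7), pos 1: n→v (+8), pos 2: l→t (+8), pos 3: e→l (+7), pos 4: a→i (+8), pos 5: s→a (+8) — repeating every 3. A repeating key of period 3 is used — shifts +7, +8, +8 over and over.
Undoing it on ogjyql: o−7=h, g−8=y, j−8=b, y−7=r, q−8=i, l−8=d.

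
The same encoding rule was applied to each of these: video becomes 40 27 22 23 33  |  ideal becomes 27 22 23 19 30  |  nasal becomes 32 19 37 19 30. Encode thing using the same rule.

38 26 27 32 25

v is letter #22 and maps to 40: an offset of 18. Each letter is replaced by its alphabet position (a=1..z=26) + 18.
Applying it to thing: t=20→38, h=8→26, i=9→27, n=14→32, g=7→25.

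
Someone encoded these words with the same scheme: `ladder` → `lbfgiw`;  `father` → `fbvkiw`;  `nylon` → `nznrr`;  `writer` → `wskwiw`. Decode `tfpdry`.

tenant

In ladder: l→l is +0, a→b is +1, d→f is +2, d→g is +3 — the shift increases by 1 each position. The shift increases by 1 at each position, starting from +0: 0, 1, 2, ….
Reversing it on tfpdry: t−0=t, f−1=e, p−2=n, d−3=a, r−4=n, y−5=t.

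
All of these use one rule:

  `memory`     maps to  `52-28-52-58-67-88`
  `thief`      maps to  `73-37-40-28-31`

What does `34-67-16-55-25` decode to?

grand

The formula is n = 3×(alphabet index, a=1) + 13.
Decoding 34-67-16-55-25: 34→(34−13)÷3=7=g, 67→(67−13)÷3=18=r, 16→(16−13)÷3=1=a, 55→(55−13)÷3=14=n, 25→(25−13)÷3=4=d.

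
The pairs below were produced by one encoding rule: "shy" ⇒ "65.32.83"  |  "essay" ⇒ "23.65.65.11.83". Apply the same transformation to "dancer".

20.11.50.17.23.62

s(#19)→65 and h(#8)→32: differences scale by 3, so n = 3·pos + 8. Each letter becomes 3×(its alphabet position, a=1..z=26) + 8.
For dancer: d=4→20, a=1→11, n=14→50, c=3→17, e=5→23, r=18→62.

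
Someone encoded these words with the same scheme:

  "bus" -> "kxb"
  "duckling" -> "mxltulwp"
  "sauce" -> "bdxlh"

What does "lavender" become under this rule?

udehwmha

The rule splits by letter class: vowels +3, consonants +9.
For lavender: l(cons)+9=u, a(vowel)+3=d, v(cons)+9=e, e(vowel)+3=h, n(cons)+9=w, d(cons)+9=m, e(vowel)+3=h, r(cons)+9=a.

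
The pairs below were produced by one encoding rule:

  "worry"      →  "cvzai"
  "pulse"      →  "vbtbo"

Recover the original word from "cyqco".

In worry: w→c is +6, o→v is +7, r→z is +8, r→a is +9 — the shift increases by 1 each position. Each letter shifts forward by (position + 6), i.e. 6, 7, 8, … — the shift grows by one for each successive letter.
Undoing it on cyqco: c−6=w, y−7=r, q−8=i, c−9=t, o−10=e.

write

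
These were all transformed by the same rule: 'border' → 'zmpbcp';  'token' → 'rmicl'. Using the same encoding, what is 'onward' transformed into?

mluypb

Compare letters: b→z is +24, o→m is +24, r→p is +24 — a constant shift. This is a Caesar cipher with shift 24.
For onward: o+24=m, n+24=l, w+24=u, a+24=y, r+24=p, d+24=b.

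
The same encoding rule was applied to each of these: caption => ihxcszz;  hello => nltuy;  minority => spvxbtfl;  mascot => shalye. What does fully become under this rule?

Letter i (0-indexed) is shifted by i+6, so successive shifts are 6, 7, 8, ….
Applying it to fully: f+6=l, u+7=b, l+8=t, l+9=u, y+10=i.

lbtui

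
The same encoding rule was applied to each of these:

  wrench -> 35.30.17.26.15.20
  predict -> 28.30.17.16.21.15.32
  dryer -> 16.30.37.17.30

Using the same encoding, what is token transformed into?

32.27.23.17.26

Letters become their 1-based position plus 12 (so a→13, b→14, …).
For token: t=20→32, o=15→27, k=11→23, e=5→17, n=14→26.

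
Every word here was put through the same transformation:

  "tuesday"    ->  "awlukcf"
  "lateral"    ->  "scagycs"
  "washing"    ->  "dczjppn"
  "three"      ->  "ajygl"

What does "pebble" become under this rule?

wgidsg

Shifts by position in tuesday: pos 0: t→a (+7), pos 1: u→w (+2), pos 2: e→l (+7), pos 3: s→u (+2) — repeating every 2. A repeating key of period 2 is used — shifts +7, +2 over and over.
On pebble: p+7=w, e+2=g, b+7=i, b+2=d, l+7=s, e+2=g.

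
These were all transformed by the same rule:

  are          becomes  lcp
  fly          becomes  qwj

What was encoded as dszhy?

shown

It's a constant shift of +11 (ROT11).
Decoding dszhy: d−11=s, s−11=h, z−11=o, h−11=w, y−11=n.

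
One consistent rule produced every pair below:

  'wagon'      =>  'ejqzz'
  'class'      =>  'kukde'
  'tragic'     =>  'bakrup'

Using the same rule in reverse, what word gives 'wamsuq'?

orchid

In wagon: w→e is +8, a→j is +9, g→q is +10, o→z is +11 — the shift increases by 1 each position. Letter i (0-indexed) is shifted by i+8, so successive shifts are 8, 9, 10, ….
Decoding wamsuq: w−8=o, a−9=r, m−10=c, s−11=h, u−12=i, q−13=d.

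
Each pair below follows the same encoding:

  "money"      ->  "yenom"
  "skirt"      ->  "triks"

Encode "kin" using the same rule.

The output letters match the input read backwards: money reversed is yenom. It's just the letters in reverse order.
Applying it to kin: reverse → nik.

nik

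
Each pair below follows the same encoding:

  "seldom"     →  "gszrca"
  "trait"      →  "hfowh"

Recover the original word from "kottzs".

waffle

Compare letters: s→g is +14, e→s is +14, l→z is +14 — a constant shift. Each letter is shifted forward by 14 in the alphabet (a Caesar shift of +14).
Decoding kottzs: k−14=w, o−14=a, t−14=f, t−14=f, z−14=l, s−14=e.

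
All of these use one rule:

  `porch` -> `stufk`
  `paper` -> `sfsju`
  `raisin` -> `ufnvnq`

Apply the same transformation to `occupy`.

tffzsb

Vowels shift forward by 5 and consonants shift forward by 3.
On occupy: o(vowel)+5=t, c(cons)+3=f, c(cons)+3=f, u(vowel)+5=z, p(cons)+3=s, y(cons)+3=b.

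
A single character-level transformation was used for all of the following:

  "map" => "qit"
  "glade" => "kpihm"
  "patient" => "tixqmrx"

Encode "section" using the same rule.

wmgxqwr

The rule splits by letter class: vowels +8, consonants +4.
On section: s(cons)+4=w, e(vowel)+8=m, c(cons)+4=g, t(cons)+4=x, i(vowel)+8=q, o(vowel)+8=w, n(cons)+4=r.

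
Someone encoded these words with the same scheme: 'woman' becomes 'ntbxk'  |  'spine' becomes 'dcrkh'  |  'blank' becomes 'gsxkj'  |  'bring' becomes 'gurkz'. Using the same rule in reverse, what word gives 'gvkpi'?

bunch

w(22)→n(13) and o(14)→t(19) fit y≡9x+23 (mod 26); the inverse of 9 mod 26 is 3. Each letter's alphabet position (a=0..z=25) is mapped through 9·x+23 mod 26 — an affine cipher.
Reversing it on gvkpi: g(6)→3·(6−23)≡1=b; v(21)→3·(21−23)≡20=u; k(10)→3·(10−23)≡13=n; p(15)→3·(15−23)≡2=c; i(8)→3·(8−23)≡7=h (all mod 26).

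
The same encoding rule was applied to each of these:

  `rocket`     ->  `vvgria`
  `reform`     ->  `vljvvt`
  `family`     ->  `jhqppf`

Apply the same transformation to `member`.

Shifts by position in rocket: pos 0: r→v (+4), pos 1: o→v (+7), pos 2: c→g (+4), pos 3: k→r (+7) — repeating every 2. The shifts repeat in a cycle of length 2: positions 0,1,… shift by +4, +7, then the pattern repeats.
For member: m+4=q, e+7=l, m+4=q, b+7=i, e+4=i, r+7=y.

qlqiiy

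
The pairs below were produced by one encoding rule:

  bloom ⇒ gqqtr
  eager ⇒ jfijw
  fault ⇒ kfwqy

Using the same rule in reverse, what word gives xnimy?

sight

Shifts by position in bloom: pos 0: b→g (+5), pos 1: l→q (+5), pos 2: o→q (+2), pos 3: o→t (+5), pos 4: m→r (+5) — repeating every 3. The shifts repeat in a cycle of length 3: positions 0,1,… shift by +5, +5, +2, then the pattern repeats.
Reversing it on xnimy: x−5=s, n−5=i, i−2=g, m−5=h, y−5=t.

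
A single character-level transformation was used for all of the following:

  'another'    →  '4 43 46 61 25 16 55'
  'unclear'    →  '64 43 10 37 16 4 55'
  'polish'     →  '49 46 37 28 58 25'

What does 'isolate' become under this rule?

28 58 46 37 4 61 16

The formula is n = 3×(alphabet index, a=1) + 1.
On isolate: i=9→28, s=19→58, o=15→46, l=12→37, a=1→4, t=20→61, e=5→16.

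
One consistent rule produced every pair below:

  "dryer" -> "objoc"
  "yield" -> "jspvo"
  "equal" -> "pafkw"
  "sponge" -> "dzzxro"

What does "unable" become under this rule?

Shifts by position in dryer: pos 0: d→o (+11), pos 1: r→b (+10), pos 2: y→j (+11), pos 3: e→o (+10) — repeating every 2. The shifts repeat in a cycle of length 2: positions 0,1,… shift by +11, +10, then the pattern repeats.
On unable: u+11=f, n+10=x, a+11=l, b+10=l, l+11=w, e+10=o.

fxllwo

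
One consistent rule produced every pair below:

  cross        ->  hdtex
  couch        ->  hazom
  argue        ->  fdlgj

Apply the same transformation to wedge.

bqisj

It's a Vigenère-style cipher with numeric key [5,12]: position i shifts by key[i mod 2].
Applying it to wedge: w+5=b, e+12=q, d+5=i, g+12=s, e+5=j.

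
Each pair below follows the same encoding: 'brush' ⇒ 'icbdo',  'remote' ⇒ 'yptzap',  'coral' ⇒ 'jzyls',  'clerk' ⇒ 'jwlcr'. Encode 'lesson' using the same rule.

spzdvy

It's a Vigenère-style cipher with numeric key [7,11]: position i shifts by key[i mod 2].
Applying it to lesson: l+7=s, e+11=p, s+7=z, s+11=d, o+7=v, n+11=y.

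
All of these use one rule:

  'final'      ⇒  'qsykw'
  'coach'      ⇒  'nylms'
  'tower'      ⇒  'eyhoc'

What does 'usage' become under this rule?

fclqp

Shifts by position in final: pos 0: f→q (+11), pos 1: i→s (+10), pos 2: n→y (+11), pos 3: a→k (+10) — repeating every 2. The shifts repeat in a cycle of length 2: positions 0,1,… shift by +11, +10, then the pattern repeats.
For usage: u+11=f, s+10=c, a+11=l, g+10=q, e+11=p.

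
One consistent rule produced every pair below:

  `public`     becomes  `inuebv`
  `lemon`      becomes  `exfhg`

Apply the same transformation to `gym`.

Compare letters: p→i is +19, u→n is +19, b→u is +19 — a constant shift. Every letter moves 19 places later in the alphabet, wrapping around z→a.
For gym: g+19=z, y+19=r, m+19=f.

zrf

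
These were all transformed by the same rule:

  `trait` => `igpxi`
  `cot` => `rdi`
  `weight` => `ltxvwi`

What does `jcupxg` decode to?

It's a constant shift of +15 (ROT15).
Decoding jcupxg: j−15=u, c−15=n, u−15=f, p−15=a, x−15=i, g−15=r.

unfair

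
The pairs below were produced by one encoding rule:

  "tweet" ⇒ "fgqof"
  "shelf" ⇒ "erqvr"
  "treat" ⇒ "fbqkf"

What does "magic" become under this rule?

A repeating key of period 2 is used — shifts +12, +10 over and over.
For magic: m+12=y, a+10=k, g+12=s, i+10=s, c+12=o.

yksso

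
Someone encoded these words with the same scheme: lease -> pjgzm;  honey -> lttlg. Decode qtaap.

In lease: l→p is +4, e→j is +5, a→g is +6, s→z is +7 — the shift increases by 1 each position. Letter i (0-indexed) is shifted by i+4, so successive shifts are 4, 5, 6, ….
Undoing it on qtaap: q−4=m, t−5=o, a−6=u, a−7=t, p−8=h.

mouth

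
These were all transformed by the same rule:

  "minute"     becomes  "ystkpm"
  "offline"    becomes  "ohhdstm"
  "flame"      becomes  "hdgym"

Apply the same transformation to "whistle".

axsupdm

m(12)→y(24) and i(8)→s(18) fit y≡21x+6 (mod 26); the inverse of 21 mod 26 is 5. Each letter's alphabet position (a=0..z=25) is mapped through 21·x+6 mod 26 — an affine cipher.
For whistle: w(22)→21·22+6≡0=a; h(7)→21·7+6≡23=x; i(8)→21·8+6≡18=s; s(18)→21·18+6≡20=u; t(19)→21·19+6≡15=p; l(11)→21·11+6≡3=d; e(4)→21·4+6≡12=m (all mod 26).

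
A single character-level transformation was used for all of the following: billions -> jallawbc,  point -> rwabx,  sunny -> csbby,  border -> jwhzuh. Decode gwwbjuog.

moonbeam

Treating letters as 0–25, the rule is x ↦ 21x + 14 (mod 26).
Reversing it on gwwbjuog: g(6)→5·(6−14)≡12=m; w(22)→5·(22−14)≡14=o; w(22)→5·(22−14)≡14=o; b(1)→5·(1−14)≡13=n; j(9)→5·(9−14)≡1=b; u(20)→5·(20−14)≡4=e; o(14)→5·(14−14)≡0=a; g(6)→5·(6−14)≡12=m (all mod 26).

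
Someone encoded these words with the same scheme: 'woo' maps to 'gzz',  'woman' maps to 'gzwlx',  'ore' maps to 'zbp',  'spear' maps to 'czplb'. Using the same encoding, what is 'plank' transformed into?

The shift depends on letter class: consonant w→g is +10, but vowel o→z is +11. Vowels shift forward by 11 and consonants shift forward by 10.
For plank: p(cons)+10=z, l(cons)+10=v, a(vowel)+11=l, n(cons)+10=x, k(cons)+10=u.

zvlxu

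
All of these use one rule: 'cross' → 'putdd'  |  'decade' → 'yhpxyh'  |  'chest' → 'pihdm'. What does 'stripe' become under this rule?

dmurch

c(2)→p(15) and r(17)→u(20) fit y≡9x+23 (mod 26); the inverse of 9 mod 26 is 3. Treating letters as 0–25, the rule is x ↦ 9x + 23 (mod 26).
For stripe: s(18)→9·18+23≡3=d; t(19)→9·19+23≡12=m; r(17)→9·17+23≡20=u; i(8)→9·8+23≡17=r; p(15)→9·15+23≡2=c; e(4)→9·4+23≡7=h (all mod 26).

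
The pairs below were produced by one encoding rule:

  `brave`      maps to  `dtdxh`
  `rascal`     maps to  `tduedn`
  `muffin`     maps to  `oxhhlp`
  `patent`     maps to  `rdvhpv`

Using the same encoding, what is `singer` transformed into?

The shift depends on letter class: consonant b→d is +2, but vowel a→d is +3. Two shifts are in play — +3 for a/e/i/o/u, +2 for every other letter.
For singer: s(cons)+2=u, i(vowel)+3=l, n(cons)+2=p, g(cons)+2=i, e(vowel)+3=h, r(cons)+2=t.

ulpiht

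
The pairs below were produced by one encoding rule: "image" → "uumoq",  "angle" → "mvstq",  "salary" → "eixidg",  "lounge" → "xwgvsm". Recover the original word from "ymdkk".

Shifts by position in image: pos 0: i→u (+12), pos 1: m→u (+8), pos 2: a→m (+12), pos 3: g→o (+8) — repeating every 2. The shifts repeat in a cycle of length 2: positions 0,1,… shift by +12, +8, then the pattern repeats.
Undoing it on ymdkk: y−12=m, m−8=e, d−12=r, k−8=c, k−12=y.

mercy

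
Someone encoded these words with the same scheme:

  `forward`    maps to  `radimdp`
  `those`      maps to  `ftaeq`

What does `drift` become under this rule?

Compare letters: f→r is +12, o→a is +12, r→d is +12 — a constant shift. Each letter is shifted forward by 12 in the alphabet (a Caesar shift of +12).
On drift: d+12=p, r+12=d, i+12=u, f+12=r, t+12=f.

pdurf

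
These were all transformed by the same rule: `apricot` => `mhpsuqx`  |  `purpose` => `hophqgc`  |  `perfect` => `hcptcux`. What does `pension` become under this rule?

hczgsqz

a(0)→m(12) and p(15)→h(7) fit y≡17x+12 (mod 26); the inverse of 17 mod 26 is 23. Treating letters as 0–25, the rule is x ↦ 17x + 12 (mod 26).
Applying it to pension: p(15)→17·15+12≡7=h; e(4)→17·4+12≡2=c; n(13)→17·13+12≡25=z; s(18)→17·18+12≡6=g; i(8)→17·8+12≡18=s; o(14)→17·14+12≡16=q; n(13)→17·13+12≡25=z (all mod 26).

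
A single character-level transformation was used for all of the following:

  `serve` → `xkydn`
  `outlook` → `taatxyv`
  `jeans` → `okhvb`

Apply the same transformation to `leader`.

In serve: s→x is +5, e→k is +6, r→y is +7, v→d is +8 — the shift increases by 1 each position. Letter i (0-indexed) is shifted by i+5, so successive shifts are 5, 6, 7, ….
For leader: l+5=q, e+6=k, a+7=h, d+8=l, e+9=n, r+10=b.

qkhlnb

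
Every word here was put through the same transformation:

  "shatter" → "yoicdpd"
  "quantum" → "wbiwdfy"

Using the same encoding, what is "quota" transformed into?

Each letter shifts forward by (position + 6), i.e. 6, 7, 8, … — the shift grows by one for each successive letter.
For quota: q+6=w, u+7=b, o+8=w, t+9=c, a+10=k.

wbwck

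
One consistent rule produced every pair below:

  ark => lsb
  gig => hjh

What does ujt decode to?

Read the word backwards and shift each letter +1.
Reversing it on ujt: shift back: u−1=t, j−1=i, t−1=s → tis; then reverse → sit.

sit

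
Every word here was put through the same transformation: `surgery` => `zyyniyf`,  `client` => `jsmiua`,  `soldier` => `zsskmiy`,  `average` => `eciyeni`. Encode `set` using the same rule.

zia

The shift depends on letter class: consonant s→z is +7, but vowel u→y is +4. Two shifts are in play — +4 for a/e/i/o/u, +7 for every other letter.
On set: s(cons)+7=z, e(vowel)+4=i, t(cons)+7=a.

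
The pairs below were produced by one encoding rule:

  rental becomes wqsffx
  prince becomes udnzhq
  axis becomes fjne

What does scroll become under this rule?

Shifts by position in rental: pos 0: r→w (+5), pos 1: e→q (+12), pos 2: n→s (+5), pos 3: t→f (+12) — repeating every 2. It's a Vigenère-style cipher with numeric key [5,12]: position i shifts by key[i mod 2].
Applying it to scroll: s+5=x, c+12=o, r+5=w, o+12=a, l+5=q, l+12=x.

xowaqx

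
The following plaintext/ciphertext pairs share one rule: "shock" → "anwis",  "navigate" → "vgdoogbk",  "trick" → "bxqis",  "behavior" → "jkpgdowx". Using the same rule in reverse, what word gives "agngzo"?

Shifts by position in shock: pos 0: s→a (+8), pos 1: h→n (+6), pos 2: o→w (+8), pos 3: c→i (+6) — repeating every 2. A repeating key of period 2 is used — shifts +8, +6 over and over.
Undoing it on agngzo: a−8=s, g−6=a, n−8=f, g−6=a, z−8=r, o−6=i.

safari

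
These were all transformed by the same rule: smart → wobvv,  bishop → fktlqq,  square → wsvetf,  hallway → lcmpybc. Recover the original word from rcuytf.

Shifts by position in smart: pos 0: s→w (+4), pos 1: m→o (+2), pos 2: a→b (+1), pos 3: r→v (+4), pos 4: t→v (+2) — repeating every 3. A repeating key of period 3 is used — shifts +4, +2, +1 over and over.
Undoing it on rcuytf: r−4=n, c−2=a, u−1=t, y−4=u, t−2=r, f−1=e.

nature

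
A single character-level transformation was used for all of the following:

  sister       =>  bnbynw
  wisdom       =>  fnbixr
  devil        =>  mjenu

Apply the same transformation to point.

ytrsc

Shifts by position in sister: pos 0: s→b (+9), pos 1: i→n (+5), pos 2: s→b (+9), pos 3: t→y (+5) — repeating every 2. The shifts repeat in a cycle of length 2: positions 0,1,… shift by +9, +5, then the pattern repeats.
Applying it to point: p+9=y, o+5=t, i+9=r, n+5=s, t+9=c.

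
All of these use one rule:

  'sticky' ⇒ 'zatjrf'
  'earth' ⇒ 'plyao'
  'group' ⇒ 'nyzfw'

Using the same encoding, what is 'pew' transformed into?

wpd

Two shifts are in play — +11 for a/e/i/o/u, +7 for every other letter.
Applying it to pew: p(cons)+7=w, e(vowel)+11=p, w(cons)+7=d.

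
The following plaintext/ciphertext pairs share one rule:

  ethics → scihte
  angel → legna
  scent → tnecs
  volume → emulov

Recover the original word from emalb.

The output letters match the input read backwards: ethics reversed is scihte. It's just the letters in reverse order.
Undoing it on emalb: then reverse → blame.

blame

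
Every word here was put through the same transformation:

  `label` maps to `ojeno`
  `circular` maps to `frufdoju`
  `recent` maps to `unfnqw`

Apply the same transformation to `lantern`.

Two shifts are in play — +9 for a/e/i/o/u, +3 for every other letter.
On lantern: l(cons)+3=o, a(vowel)+9=j, n(cons)+3=q, t(cons)+3=w, e(vowel)+9=n, r(cons)+3=u, n(cons)+3=q.

ojqwnuq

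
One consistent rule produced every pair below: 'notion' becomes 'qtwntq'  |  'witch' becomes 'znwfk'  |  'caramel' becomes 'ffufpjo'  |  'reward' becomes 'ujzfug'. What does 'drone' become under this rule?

The rule splits by letter class: vowels +5, consonants +3.
On drone: d(cons)+3=g, r(cons)+3=u, o(vowel)+5=t, n(cons)+3=q, e(vowel)+5=j.

gutqj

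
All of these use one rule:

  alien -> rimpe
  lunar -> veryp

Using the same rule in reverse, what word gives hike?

The output letters match the input read backwards, each shifted +4: alien reversed is neila. Read the word backwards and shift each letter +4.
Reversing it on hike: shift back: h−4=d, i−4=e, k−4=g, e−4=a → dega; then reverse → aged.

aged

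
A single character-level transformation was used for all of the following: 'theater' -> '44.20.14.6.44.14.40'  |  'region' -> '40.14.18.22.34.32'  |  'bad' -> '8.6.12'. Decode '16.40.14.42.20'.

fresh

t(#20)→44 and h(#8)→20: differences scale by 2, so n = 2·pos + 4. With a=1..z=26, the number is 2·pos + 4.
Reversing it on 16.40.14.42.20: 16→(16−4)÷2=6=f, 40→(40−4)÷2=18=r, 14→(14−4)÷2=5=e, 42→(42−4)÷2=19=s, 20→(20−4)÷2=8=h.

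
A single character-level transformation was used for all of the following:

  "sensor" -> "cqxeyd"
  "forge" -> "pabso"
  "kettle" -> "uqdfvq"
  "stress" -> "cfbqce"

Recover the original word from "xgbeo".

nurse

A repeating key of period 2 is used — shifts +10, +12 over and over.
Undoing it on xgbeo: x−10=n, g−12=u, b−10=r, e−12=s, o−10=e.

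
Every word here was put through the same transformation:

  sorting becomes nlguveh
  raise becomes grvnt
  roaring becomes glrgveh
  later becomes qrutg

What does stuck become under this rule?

s(18)→n(13) and o(14)→l(11) fit y≡7x+17 (mod 26); the inverse of 7 mod 26 is 15. This is an affine cipher: with a=0,…,z=25, each position x becomes (7x+17) mod 26.
Applying it to stuck: s(18)→7·18+17≡13=n; t(19)→7·19+17≡20=u; u(20)→7·20+17≡1=b; c(2)→7·2+17≡5=f; k(10)→7·10+17≡9=j (all mod 26).

nubfj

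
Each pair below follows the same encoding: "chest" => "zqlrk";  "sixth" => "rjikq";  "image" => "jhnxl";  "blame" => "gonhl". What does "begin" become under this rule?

glxja

c(2)→z(25) and h(7)→q(16) fit y≡19x+13 (mod 26); the inverse of 19 mod 26 is 11. This is an affine cipher: with a=0,…,z=25, each position x becomes (19x+13) mod 26.
For begin: b(1)→19·1+13≡6=g; e(4)→19·4+13≡11=l; g(6)→19·6+13≡23=x; i(8)→19·8+13≡9=j; n(13)→19·13+13≡0=a (all mod 26).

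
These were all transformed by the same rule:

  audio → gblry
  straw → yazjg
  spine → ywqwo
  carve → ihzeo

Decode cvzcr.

worth

In audio: a→g is +6, u→b is +7, d→l is +8, i→r is +9 — the shift increases by 1 each position. The shift increases by 1 at each position, starting from +6: 6, 7, 8, ….
Decoding cvzcr: c−6=w, v−7=o, z−8=r, c−9=t, r−10=h.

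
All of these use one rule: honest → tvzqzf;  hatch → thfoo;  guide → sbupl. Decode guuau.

union

Shifts by position in honest: pos 0: h→t (+12), pos 1: o→v (+7), pos 2: n→z (+12), pos 3: e→q (+12), pos 4: s→z (+7), pos 5: t→f (+12) — repeating every 3. The shifts repeat in a cycle of length 3: positions 0,1,… shift by +12, +7, +12, then the pattern repeats.
Decoding guuau: g−12=u, u−7=n, u−12=i, a−12=o, u−7=n.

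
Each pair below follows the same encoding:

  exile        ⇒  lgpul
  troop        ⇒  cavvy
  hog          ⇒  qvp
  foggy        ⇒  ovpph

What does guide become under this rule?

The shift depends on letter class: consonant x→g is +9, but vowel e→l is +7. The rule splits by letter class: vowels +7, consonants +9.
For guide: g(cons)+9=p, u(vowel)+7=b, i(vowel)+7=p, d(cons)+9=m, e(vowel)+7=l.

pbpml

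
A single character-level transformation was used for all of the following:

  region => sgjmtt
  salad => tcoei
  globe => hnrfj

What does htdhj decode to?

grade

Letter i (0-indexed) is shifted by i+1, so successive shifts are 1, 2, 3, ….
Undoing it on htdhj: h−1=g, t−2=r, d−3=a, h−4=d, j−5=e.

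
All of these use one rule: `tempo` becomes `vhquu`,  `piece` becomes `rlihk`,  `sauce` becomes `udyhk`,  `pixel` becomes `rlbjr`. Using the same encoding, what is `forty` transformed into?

hrvye

In tempo: t→v is +2, e→h is +3, m→q is +4, p→u is +5 — the shift increases by 1 each position. Each letter shifts forward by (position + 2), i.e. 2, 3, 4, … — the shift grows by one for each successive letter.
Applying it to forty: f+2=h, o+3=r, r+4=v, t+5=y, y+6=e.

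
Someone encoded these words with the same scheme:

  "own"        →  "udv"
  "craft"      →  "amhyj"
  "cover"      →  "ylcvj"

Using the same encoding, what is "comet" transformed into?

The word is reversed, then every letter is shifted forward by 7.
For comet: reverse → temoc; then shift: t+7=a, e+7=l, m+7=t, o+7=v, c+7=j.

altvj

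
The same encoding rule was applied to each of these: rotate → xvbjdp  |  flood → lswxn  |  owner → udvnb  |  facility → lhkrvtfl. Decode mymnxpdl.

greenery

In rotate: r→x is +6, o→v is +7, t→b is +8, a→j is +9 — the shift increases by 1 each position. The shift increases by 1 at each position, starting from +6: 6, 7, 8, ….
Decoding mymnxpdl: m−6=g, y−7=r, m−8=e, n−9=e, x−10=n, p−11=e, d−12=r, l−13=y.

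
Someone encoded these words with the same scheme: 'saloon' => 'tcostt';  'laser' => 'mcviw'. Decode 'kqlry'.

joint

In saloon: s→t is +1, a→c is +2, l→o is +3, o→s is +4 — the shift increases by 1 each position. The shift increases by 1 at each position, starting from +1: 1, 2, 3, ….
Undoing it on kqlry: k−1=j, q−2=o, l−3=i, r−4=n, y−5=t.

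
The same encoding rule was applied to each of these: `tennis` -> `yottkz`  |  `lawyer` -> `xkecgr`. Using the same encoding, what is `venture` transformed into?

kxaztkb

Two steps: reverse the string, then apply a Caesar shift of +6.
On venture: reverse → erutnev; then shift: e+6=k, r+6=x, u+6=a, t+6=z, n+6=t, e+6=k, v+6=b.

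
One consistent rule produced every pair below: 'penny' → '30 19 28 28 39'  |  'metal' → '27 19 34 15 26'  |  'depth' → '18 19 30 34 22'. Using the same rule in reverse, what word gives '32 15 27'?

ram

p is letter #16 and maps to 30: an offset of 14. The number is (letter's place in the alphabet, a=1) + 14.
Decoding 32 15 27: 32→(32−14)÷1=18=r, 15→(15−14)÷1=1=a, 27→(27−14)÷1=13=m.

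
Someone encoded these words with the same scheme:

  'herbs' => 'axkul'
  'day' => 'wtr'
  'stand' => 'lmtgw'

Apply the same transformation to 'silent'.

lbexgm

Each letter is shifted forward by 19 in the alphabet (a Caesar shift of +19).
For silent: s+19=l, i+19=b, l+19=e, e+19=x, n+19=g, t+19=m.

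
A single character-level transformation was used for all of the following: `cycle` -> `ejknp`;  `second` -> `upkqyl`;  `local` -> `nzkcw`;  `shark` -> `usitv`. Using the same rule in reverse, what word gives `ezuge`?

comet

Shifts by position in cycle: pos 0: c→e (+2), pos 1: y→j (+11), pos 2: c→k (+8), pos 3: l→n (+2), pos 4: e→p (+11) — repeating every 3. It's a Vigenère-style cipher with numeric key [2,11,8]: position i shifts by key[i mod 3].
Reversing it on ezuge: e−2=c, z−11=o, u−8=m, g−2=e, e−11=t.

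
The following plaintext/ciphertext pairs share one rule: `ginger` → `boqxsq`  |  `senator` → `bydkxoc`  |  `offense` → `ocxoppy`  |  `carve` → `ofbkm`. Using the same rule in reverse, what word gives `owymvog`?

The output letters match the input read backwards, each shifted +10: ginger reversed is regnig. The word is reversed, then every letter is shifted forward by 10.
Undoing it on owymvog: shift back: o−10=e, w−10=m, y−10=o, m−10=c, v−10=l, o−10=e, g−10=w → emoclew; then reverse → welcome.

welcome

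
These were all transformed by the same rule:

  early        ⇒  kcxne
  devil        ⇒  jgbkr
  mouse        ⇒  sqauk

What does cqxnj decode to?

world

The shifts repeat in a cycle of length 2: positions 0,1,… shift by +6, +2, then the pattern repeats.
Undoing it on cqxnj: c−6=w, q−2=o, x−6=r, n−2=l, j−6=d.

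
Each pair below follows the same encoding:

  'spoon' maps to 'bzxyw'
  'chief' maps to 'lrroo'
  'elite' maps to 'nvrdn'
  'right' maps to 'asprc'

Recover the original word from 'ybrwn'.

Shifts by position in spoon: pos 0: s→b (+9), pos 1: p→z (+10), pos 2: o→x (+9), pos 3: o→y (+10) — repeating every 2. It's a Vigenère-style cipher with numeric key [9,10]: position i shifts by key[i mod 2].
Reversing it on ybrwn: y−9=p, b−10=r, r−9=i, w−10=m, n−9=e.

prime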